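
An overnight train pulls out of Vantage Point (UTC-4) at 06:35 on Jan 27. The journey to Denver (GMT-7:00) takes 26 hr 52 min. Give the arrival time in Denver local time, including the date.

06:27 on January 28

Convert departure to UTC: 06:35 + 4:00 = 10:35 UTC on Jan 27.
Add 26 hours 52 minutes travel time → 13:27 UTC (Jan 28).
Denver is UTC−7:00, so local arrival = 13:27 − 7:00 = 06:27 on Jan 28.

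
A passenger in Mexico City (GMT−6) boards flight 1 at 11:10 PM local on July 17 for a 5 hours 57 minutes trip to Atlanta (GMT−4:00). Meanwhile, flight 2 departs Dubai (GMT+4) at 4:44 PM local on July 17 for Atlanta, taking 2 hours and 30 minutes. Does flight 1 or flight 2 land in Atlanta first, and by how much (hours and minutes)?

Flight 1 in UTC: 11:10 PM + 6:00 = 5:10 AM on Jul 18.
+5 hours 57 minutes → arrive 11:07 AM UTC on Jul 18.
Flight 2 in UTC: 4:44 PM − 4:00 = 12:44 PM on Jul 17.
+2 hours 30 minutes → arrive 3:14 PM UTC on Jul 17.
Flight 2 lands earlier by 19 hours 53 minutes.

the second, by 19 hours 53 minutes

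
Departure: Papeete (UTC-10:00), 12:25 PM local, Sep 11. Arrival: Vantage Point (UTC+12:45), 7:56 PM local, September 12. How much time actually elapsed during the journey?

8 hours 46 minutes

Departure in UTC: 12:25 PM + 10:00 = 10:25 PM on Sep 11.
Arrival in UTC: 7:56 PM − 12:45 = 7:11 AM on Sep 12.
Elapsed = 7:11 AM − 10:25 PM (+1 day) = 8 hours 46 minutes.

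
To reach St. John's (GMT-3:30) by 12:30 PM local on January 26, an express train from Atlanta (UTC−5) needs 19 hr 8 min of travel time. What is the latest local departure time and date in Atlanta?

Target arrival in UTC: 12:30 PM + 3:30 = 4:00 PM on Jan 26.
Subtract 19 hours and 8 minutes → departure 8:52 PM UTC on Jan 25.
Atlanta is UTC−5:00: 8:52 PM − 5:00 = 3:52 PM on Jan 25.

3:52 PM on Jan 25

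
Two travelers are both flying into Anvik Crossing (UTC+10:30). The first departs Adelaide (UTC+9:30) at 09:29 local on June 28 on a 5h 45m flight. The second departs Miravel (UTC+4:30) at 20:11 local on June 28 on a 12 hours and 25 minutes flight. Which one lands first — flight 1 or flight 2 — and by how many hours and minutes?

the first, by 22 hours 22 minutes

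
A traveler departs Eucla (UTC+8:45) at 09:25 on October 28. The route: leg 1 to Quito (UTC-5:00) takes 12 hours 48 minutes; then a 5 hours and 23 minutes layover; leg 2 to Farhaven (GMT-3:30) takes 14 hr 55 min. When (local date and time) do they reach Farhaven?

Convert departure to UTC: 09:25 − 8:45 = 00:40 UTC on Oct 28.
Add 12 hours 48 minutes leg 1 → 13:28 UTC.
Add 5 hours and 23 minutes layover in Quito → 18:51 UTC.
Add 14 hours 55 minutes leg 2 → 09:46 UTC (Oct 29).
Farhaven is UTC−3:30, so local arrival = 09:46 − 3:30 = 06:16 on Oct 29.

06:16 on Oct 29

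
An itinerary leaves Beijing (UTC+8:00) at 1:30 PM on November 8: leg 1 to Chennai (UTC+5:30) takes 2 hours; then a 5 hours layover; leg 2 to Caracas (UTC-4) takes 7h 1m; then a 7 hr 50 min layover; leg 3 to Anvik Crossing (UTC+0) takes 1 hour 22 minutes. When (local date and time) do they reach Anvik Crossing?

4:43 AM on Nov 9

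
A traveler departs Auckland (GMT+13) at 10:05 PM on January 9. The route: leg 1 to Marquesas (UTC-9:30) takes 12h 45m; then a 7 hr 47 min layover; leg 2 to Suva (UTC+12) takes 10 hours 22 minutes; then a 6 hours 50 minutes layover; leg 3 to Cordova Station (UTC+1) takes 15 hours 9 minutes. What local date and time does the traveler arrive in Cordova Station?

Convert departure to UTC: 10:05 PM − 13:00 = 9:05 AM UTC on Jan 9.
Add 12 hours 45 minutes leg 1 → 9:50 PM UTC.
Add 7 hours and 47 minutes layover in Marquesas → 5:37 AM UTC (Jan 10).
Add 10 hours and 22 minutes leg 2 → 3:59 PM UTC.
Add 6 hours 50 minutes layover in Suva → 10:49 PM UTC.
Add 15 hours 9 minutes leg 3 → 1:58 PM UTC (Jan 11).
Cordova Station is UTC+1:00, so local arrival = 1:58 PM + 1:00 = 2:58 PM on Jan 11.

2:58 PM on January 11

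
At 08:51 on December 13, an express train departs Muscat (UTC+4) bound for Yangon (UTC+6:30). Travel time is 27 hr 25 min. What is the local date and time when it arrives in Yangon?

Convert departure to UTC: 08:51 − 4:00 = 04:51 UTC on Dec 13.
Add 27 hours and 25 minutes travel time → 08:16 UTC (Dec 14).
Yangon is UTC+6:30, so local arrival = 08:16 + 6:30 = 14:46 on Dec 14.

14:46 on Dec 14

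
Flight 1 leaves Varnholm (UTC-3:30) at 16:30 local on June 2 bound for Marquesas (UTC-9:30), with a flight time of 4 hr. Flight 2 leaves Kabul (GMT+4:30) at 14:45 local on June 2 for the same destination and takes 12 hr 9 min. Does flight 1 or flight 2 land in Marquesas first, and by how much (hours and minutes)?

the second, by 1 hour 36 minutes

Flight 1 in UTC: 16:30 + 3:30 = 20:00 on Jun 2.
+4 hours → arrive 00:00 UTC on Jun 3.
Flight 2 in UTC: 14:45 − 4:30 = 10:15 on Jun 2.
+12 hours and 9 minutes → arrive 22:24 UTC on Jun 2.
Flight 2 lands earlier by 1 hour 36 minutes.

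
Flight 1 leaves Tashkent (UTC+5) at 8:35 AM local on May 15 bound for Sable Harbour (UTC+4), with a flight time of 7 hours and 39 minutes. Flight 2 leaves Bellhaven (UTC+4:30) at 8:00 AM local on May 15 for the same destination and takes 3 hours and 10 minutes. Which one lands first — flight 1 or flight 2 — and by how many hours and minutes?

the second, by 4 hours 34 minutes

Flight 1 in UTC: 8:35 AM − 5:00 = 3:35 AM on May 15.
+7 hours 39 minutes → arrive 11:14 AM UTC on May 15.
Flight 2 in UTC: 8:00 AM − 4:30 = 3:30 AM on May 15.
+3 hours 10 minutes → arrive 6:40 AM UTC on May 15.
Flight 2 lands earlier by 4 hours 34 minutes.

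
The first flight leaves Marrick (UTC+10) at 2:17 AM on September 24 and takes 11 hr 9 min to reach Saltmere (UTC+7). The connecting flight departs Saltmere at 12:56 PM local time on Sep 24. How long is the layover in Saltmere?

2 hours 30 minutes

Convert departure to UTC: 2:17 AM − 10:00 = 4:17 PM UTC on Sep 23.
Add 11 hours and 9 minutes flight time → 3:26 AM UTC (Sep 24).
Saltmere is UTC+7:00, so local arrival = 3:26 AM + 7:00 = 10:26 AM on Sep 24.
Layover = 12:56 PM − 10:26 AM = 2 hours 30 minutes.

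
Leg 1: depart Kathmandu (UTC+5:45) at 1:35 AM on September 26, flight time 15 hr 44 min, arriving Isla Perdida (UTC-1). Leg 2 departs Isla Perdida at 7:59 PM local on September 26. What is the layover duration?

Convert departure to UTC: 1:35 AM − 5:45 = 7:50 PM UTC on Sep 25.
Add 15 hours and 44 minutes flight time → 11:34 AM UTC (Sep 26).
Isla Perdida is UTC−1:00, so local arrival = 11:34 AM − 1:00 = 10:34 AM on Sep 26.
Layover = 7:59 PM − 10:34 AM = 9 hours 25 minutes.

9 hours 25 minutes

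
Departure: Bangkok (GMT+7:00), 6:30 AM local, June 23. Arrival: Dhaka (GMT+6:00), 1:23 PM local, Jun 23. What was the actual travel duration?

7 hours 53 minutes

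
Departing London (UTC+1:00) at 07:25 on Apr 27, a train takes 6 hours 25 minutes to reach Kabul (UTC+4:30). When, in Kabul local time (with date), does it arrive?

Kabul is 3:30 ahead of London.
After 6 hours and 25 minutes it is 13:50 in London.
Shift by the zone difference: 13:50 + 3:30 = 17:20 on Apr 27 in Kabul.

17:20 on Apr 27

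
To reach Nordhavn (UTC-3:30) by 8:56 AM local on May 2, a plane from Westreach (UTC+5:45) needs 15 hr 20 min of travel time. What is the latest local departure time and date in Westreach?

2:51 AM on May 2

Target arrival in UTC: 8:56 AM + 3:30 = 12:26 PM on May 2.
Subtract 15 hours and 20 minutes → departure 9:06 PM UTC on May 1.
Westreach is UTC+5:45: 9:06 PM + 5:45 = 2:51 AM on May 2.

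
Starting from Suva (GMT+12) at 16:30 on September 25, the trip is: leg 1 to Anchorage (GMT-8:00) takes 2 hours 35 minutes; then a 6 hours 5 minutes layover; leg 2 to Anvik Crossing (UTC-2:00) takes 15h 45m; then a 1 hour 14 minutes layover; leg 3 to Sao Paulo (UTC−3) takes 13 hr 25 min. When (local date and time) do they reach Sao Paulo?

16:34 on September 26

Convert departure to UTC: 16:30 − 12:00 = 04:30 UTC on Sep 25.
Add 2 hours 35 minutes leg 1 → 07:05 UTC.
Add 6 hours and 5 minutes layover in Anchorage → 13:10 UTC.
Add 15 hours and 45 minutes leg 2 → 04:55 UTC (Sep 26).
Add 1 hour 14 minutes layover in Anvik Crossing → 06:09 UTC.
Add 13 hours and 25 minutes leg 3 → 19:34 UTC.
Sao Paulo is UTC−3:00, so local arrival = 19:34 − 3:00 = 16:34 on Sep 26.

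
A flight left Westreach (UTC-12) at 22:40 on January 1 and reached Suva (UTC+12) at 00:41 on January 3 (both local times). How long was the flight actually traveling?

Departure in UTC: 22:40 + 12:00 = 10:40 on Jan 2.
Arrival in UTC: 00:41 − 12:00 = 12:41 on Jan 2.
Elapsed = 12:41 − 10:40 = 2 hours 1 minute.

2 hours 1 minute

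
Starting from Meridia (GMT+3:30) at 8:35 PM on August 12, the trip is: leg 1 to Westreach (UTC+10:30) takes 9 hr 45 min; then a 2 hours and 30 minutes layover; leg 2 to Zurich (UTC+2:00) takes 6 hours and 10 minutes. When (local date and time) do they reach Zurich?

1:30 PM on August 13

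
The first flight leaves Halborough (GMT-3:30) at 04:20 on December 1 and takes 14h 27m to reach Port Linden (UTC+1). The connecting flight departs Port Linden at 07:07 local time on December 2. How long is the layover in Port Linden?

7 hours 50 minutes

Convert departure to UTC: 04:20 + 3:30 = 07:50 UTC on Dec 1.
Add 14 hours and 27 minutes flight time → 22:17 UTC.
Port Linden is UTC+1:00, so local arrival = 22:17 + 1:00 = 23:17 on Dec 1.
Layover = 07:07 − 23:17 (+1 day) = 7 hours 50 minutes.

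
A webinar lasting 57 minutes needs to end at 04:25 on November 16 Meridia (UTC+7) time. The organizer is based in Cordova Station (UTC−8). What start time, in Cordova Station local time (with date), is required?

12:28 on Nov 15

Target end time in UTC: 04:25 − 7:00 = 21:25 on Nov 15.
Subtract 57 minutes → start 20:28 UTC on Nov 15.
Cordova Station is UTC−8:00: 20:28 − 8:00 = 12:28 on Nov 15.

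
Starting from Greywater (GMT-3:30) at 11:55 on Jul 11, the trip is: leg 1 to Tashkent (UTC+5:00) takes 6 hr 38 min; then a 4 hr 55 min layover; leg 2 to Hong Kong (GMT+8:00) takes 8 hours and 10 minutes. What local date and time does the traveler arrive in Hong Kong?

Convert departure to UTC: 11:55 + 3:30 = 15:25 UTC on Jul 11.
Add 6 hours 38 minutes leg 1 → 22:03 UTC.
Add 4 hours 55 minutes layover in Tashkent → 02:58 UTC (Jul 12).
Add 8 hours 10 minutes leg 2 → 11:08 UTC.
Hong Kong is UTC+8:00, so local arrival = 11:08 + 8:00 = 19:08 on Jul 12.

19:08 on July 12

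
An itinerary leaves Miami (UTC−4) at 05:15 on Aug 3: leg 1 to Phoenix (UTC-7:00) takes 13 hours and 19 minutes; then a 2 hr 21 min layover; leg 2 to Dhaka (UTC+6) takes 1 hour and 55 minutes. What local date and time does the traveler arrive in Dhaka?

08:50 on Aug 4

Convert departure to UTC: 05:15 + 4:00 = 09:15 UTC on Aug 3.
Add 13 hours 19 minutes leg 1 → 22:34 UTC.
Add 2 hours and 21 minutes layover in Phoenix → 00:55 UTC (Aug 4).
Add 1 hour and 55 minutes leg 2 → 02:50 UTC.
Dhaka is UTC+6:00, so local arrival = 02:50 + 6:00 = 08:50 on Aug 4.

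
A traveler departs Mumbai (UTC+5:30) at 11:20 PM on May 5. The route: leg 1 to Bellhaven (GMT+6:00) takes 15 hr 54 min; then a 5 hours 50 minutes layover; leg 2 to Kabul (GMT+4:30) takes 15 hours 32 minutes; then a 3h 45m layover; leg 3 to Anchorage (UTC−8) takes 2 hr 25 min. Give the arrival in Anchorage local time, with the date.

Convert departure to UTC: 11:20 PM − 5:30 = 5:50 PM UTC on May 5.
Add 15 hours and 54 minutes leg 1 → 9:44 AM UTC (May 6).
Add 5 hours and 50 minutes layover in Bellhaven → 3:34 PM UTC.
Add 15 hours 32 minutes leg 2 → 7:06 AM UTC (May 7).
Add 3 hours 45 minutes layover in Kabul → 10:51 AM UTC.
Add 2 hours and 25 minutes leg 3 → 1:16 PM UTC.
Anchorage is UTC−8:00, so local arrival = 1:16 PM − 8:00 = 5:16 AM on May 7.

5:16 AM on May 7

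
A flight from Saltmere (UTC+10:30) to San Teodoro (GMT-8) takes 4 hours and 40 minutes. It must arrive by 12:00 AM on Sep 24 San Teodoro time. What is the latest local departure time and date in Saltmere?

1:50 PM on September 24

Target arrival in UTC: 12:00 AM + 8:00 = 8:00 AM on Sep 24.
Subtract 4 hours 40 minutes → departure 3:20 AM UTC on Sep 24.
Saltmere is UTC+10:30: 3:20 AM + 10:30 = 1:50 PM on Sep 24.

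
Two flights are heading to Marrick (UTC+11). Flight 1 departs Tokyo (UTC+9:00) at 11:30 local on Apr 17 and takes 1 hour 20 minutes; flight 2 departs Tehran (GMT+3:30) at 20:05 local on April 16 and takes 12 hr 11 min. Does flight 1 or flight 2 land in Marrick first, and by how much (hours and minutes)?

Flight 1 in UTC: 11:30 − 9:00 = 02:30 on Apr 17.
+1 hour and 20 minutes → arrive 03:50 UTC on Apr 17.
Flight 2 in UTC: 20:05 − 3:30 = 16:35 on Apr 16.
+12 hours 11 minutes → arrive 04:46 UTC on Apr 17.
Flight 1 lands earlier by 56 minutes.

the first, by 56 minutes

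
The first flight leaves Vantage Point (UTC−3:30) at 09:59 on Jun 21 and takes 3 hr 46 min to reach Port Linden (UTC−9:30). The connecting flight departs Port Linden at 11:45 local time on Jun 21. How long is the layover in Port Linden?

Convert departure to UTC: 09:59 + 3:30 = 13:29 UTC on Jun 21.
Add 3 hours and 46 minutes flight time → 17:15 UTC.
Port Linden is UTC−9:30, so local arrival = 17:15 − 9:30 = 07:45 on Jun 21.
Layover = 11:45 − 07:45 = 4 hours.

4 hours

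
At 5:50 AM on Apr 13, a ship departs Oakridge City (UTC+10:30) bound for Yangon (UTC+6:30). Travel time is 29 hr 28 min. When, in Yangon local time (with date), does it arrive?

7:18 AM on April 14

Yangon is 4:00 behind Oakridge City.
After 29 hours 28 minutes it is 11:18 AM (Apr 14) in Oakridge City.
Shift by the zone difference: 11:18 AM − 4:00 = 7:18 AM on Apr 14 in Yangon.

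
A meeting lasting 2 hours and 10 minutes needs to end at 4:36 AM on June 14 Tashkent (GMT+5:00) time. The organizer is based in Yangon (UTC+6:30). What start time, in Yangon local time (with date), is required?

3:56 AM on June 14

Target end time in UTC: 4:36 AM − 5:00 = 11:36 PM on Jun 13.
Subtract 2 hours 10 minutes → start 9:26 PM UTC on Jun 13.
Yangon is UTC+6:30: 9:26 PM + 6:30 = 3:56 AM on Jun 14.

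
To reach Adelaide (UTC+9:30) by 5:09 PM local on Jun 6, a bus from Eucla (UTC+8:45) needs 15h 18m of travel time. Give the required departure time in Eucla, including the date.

Target arrival in UTC: 5:09 PM − 9:30 = 7:39 AM on Jun 6.
Subtract 15 hours 18 minutes → departure 4:21 PM UTC on Jun 5.
Eucla is UTC+8:45: 4:21 PM + 8:45 = 1:06 AM on Jun 6.

1:06 AM on June 6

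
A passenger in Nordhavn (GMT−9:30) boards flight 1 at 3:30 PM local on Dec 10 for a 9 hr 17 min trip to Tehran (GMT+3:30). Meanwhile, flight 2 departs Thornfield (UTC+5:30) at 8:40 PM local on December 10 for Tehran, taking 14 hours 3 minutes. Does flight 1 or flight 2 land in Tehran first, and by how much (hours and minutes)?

Flight 1 in UTC: 3:30 PM + 9:30 = 1:00 AM on Dec 11.
+9 hours 17 minutes → arrive 10:17 AM UTC on Dec 11.
Flight 2 in UTC: 8:40 PM − 5:30 = 3:10 PM on Dec 10.
+14 hours 3 minutes → arrive 5:13 AM UTC on Dec 11.
Flight 2 lands earlier by 5 hours 4 minutes.

the second, by 5 hours 4 minutes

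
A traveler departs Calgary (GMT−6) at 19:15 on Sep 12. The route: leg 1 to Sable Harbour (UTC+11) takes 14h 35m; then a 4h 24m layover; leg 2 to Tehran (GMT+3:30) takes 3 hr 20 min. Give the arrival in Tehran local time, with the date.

03:04 on September 14

Convert departure to UTC: 19:15 + 6:00 = 01:15 UTC on Sep 13.
Add 14 hours 35 minutes leg 1 → 15:50 UTC.
Add 4 hours and 24 minutes layover in Sable Harbour → 20:14 UTC.
Add 3 hours 20 minutes leg 2 → 23:34 UTC.
Tehran is UTC+3:30, so local arrival = 23:34 + 3:30 = 03:04 on Sep 14.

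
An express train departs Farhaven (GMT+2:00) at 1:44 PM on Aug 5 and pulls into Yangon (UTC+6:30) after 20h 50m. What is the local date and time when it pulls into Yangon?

3:04 PM on August 6

Convert departure to UTC: 1:44 PM − 2:00 = 11:44 AM UTC on Aug 5.
Add 20 hours 50 minutes travel time → 8:34 AM UTC (Aug 6).
Yangon is UTC+6:30, so local arrival = 8:34 AM + 6:30 = 3:04 PM on Aug 6.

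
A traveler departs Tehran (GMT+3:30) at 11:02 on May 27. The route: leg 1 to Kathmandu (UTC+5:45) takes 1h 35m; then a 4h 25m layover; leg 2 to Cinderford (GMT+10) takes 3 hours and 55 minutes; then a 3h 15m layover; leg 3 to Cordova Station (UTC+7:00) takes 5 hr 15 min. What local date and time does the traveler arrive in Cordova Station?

08:57 on May 28

Convert departure to UTC: 11:02 − 3:30 = 07:32 UTC on May 27.
Add 1 hour and 35 minutes leg 1 → 09:07 UTC.
Add 4 hours and 25 minutes layover in Kathmandu → 13:32 UTC.
Add 3 hours and 55 minutes leg 2 → 17:27 UTC.
Add 3 hours 15 minutes layover in Cinderford → 20:42 UTC.
Add 5 hours and 15 minutes leg 3 → 01:57 UTC (May 28).
Cordova Station is UTC+7:00, so local arrival = 01:57 + 7:00 = 08:57 on May 28.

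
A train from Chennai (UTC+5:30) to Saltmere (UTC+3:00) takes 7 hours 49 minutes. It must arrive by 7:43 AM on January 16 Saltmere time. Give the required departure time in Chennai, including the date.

Target arrival in UTC: 7:43 AM − 3:00 = 4:43 AM on Jan 16.
Subtract 7 hours and 49 minutes → departure 8:54 PM UTC on Jan 15.
Chennai is UTC+5:30: 8:54 PM + 5:30 = 2:24 AM on Jan 16.

2:24 AM on January 16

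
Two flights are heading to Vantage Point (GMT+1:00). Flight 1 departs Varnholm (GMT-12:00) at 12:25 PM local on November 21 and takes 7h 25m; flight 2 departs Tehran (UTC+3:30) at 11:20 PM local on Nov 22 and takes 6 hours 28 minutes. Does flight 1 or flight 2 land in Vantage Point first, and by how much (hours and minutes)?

the first, by 18 hours 28 minutes

Flight 1 in UTC: 12:25 PM + 12:00 = 12:25 AM on Nov 22.
+7 hours 25 minutes → arrive 7:50 AM UTC on Nov 22.
Flight 2 in UTC: 11:20 PM − 3:30 = 7:50 PM on Nov 22.
+6 hours and 28 minutes → arrive 2:18 AM UTC on Nov 23.
Flight 1 lands earlier by 18 hours 28 minutes.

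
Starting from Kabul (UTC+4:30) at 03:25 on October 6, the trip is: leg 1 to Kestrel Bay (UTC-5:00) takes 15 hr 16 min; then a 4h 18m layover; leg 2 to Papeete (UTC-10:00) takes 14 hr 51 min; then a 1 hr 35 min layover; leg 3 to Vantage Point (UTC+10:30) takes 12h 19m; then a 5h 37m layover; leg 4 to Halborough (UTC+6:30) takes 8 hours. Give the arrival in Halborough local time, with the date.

Convert departure to UTC: 03:25 − 4:30 = 22:55 UTC on Oct 5.
Add 15 hours and 16 minutes leg 1 → 14:11 UTC (Oct 6).
Add 4 hours and 18 minutes layover in Kestrel Bay → 18:29 UTC.
Add 14 hours and 51 minutes leg 2 → 09:20 UTC (Oct 7).
Add 1 hour and 35 minutes layover in Papeete → 10:55 UTC.
Add 12 hours and 19 minutes leg 3 → 23:14 UTC.
Add 5 hours 37 minutes layover in Vantage Point → 04:51 UTC (Oct 8).
Add 8 hours leg 4 → 12:51 UTC.
Halborough is UTC+6:30, so local arrival = 12:51 + 6:30 = 19:21 on Oct 8.

19:21 on October 8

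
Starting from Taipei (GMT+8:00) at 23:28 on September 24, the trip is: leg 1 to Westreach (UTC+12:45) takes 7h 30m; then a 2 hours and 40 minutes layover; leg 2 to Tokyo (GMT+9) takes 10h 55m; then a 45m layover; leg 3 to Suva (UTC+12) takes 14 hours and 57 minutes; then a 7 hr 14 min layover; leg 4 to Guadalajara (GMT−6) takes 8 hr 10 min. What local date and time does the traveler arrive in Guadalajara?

13:39 on Sep 26

Convert departure to UTC: 23:28 − 8:00 = 15:28 UTC on Sep 24.
Add 7 hours and 30 minutes leg 1 → 22:58 UTC.
Add 2 hours and 40 minutes layover in Westreach → 01:38 UTC (Sep 25).
Add 10 hours and 55 minutes leg 2 → 12:33 UTC.
Add 45 minutes layover in Tokyo → 13:18 UTC.
Add 14 hours and 57 minutes leg 3 → 04:15 UTC (Sep 26).
Add 7 hours and 14 minutes layover in Suva → 11:29 UTC.
Add 8 hours and 10 minutes leg 4 → 19:39 UTC.
Guadalajara is UTC−6:00, so local arrival = 19:39 − 6:00 = 13:39 on Sep 26.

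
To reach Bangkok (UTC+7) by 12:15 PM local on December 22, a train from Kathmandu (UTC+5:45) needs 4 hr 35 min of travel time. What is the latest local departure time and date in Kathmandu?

Target arrival in UTC: 12:15 PM − 7:00 = 5:15 AM on Dec 22.
Subtract 4 hours and 35 minutes → departure 12:40 AM UTC on Dec 22.
Kathmandu is UTC+5:45: 12:40 AM + 5:45 = 6:25 AM on Dec 22.

6:25 AM on December 22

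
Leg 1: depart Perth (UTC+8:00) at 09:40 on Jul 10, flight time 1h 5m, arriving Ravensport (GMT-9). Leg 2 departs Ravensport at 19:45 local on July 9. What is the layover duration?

2 hours

Convert departure to UTC: 09:40 − 8:00 = 01:40 UTC on Jul 10.
Add 1 hour and 5 minutes flight time → 02:45 UTC.
Ravensport is UTC−9:00, so local arrival = 02:45 − 9:00 = 17:45 on Jul 9.
Layover = 19:45 − 17:45 = 2 hours.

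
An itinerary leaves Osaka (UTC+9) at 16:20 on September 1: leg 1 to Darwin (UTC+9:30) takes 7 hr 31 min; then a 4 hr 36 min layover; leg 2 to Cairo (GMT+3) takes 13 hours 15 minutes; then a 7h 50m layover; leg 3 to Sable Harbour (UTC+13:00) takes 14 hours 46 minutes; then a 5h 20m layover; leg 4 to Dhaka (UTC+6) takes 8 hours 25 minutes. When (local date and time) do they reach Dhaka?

Convert departure to UTC: 16:20 − 9:00 = 07:20 UTC on Sep 1.
Add 7 hours and 31 minutes leg 1 → 14:51 UTC.
Add 4 hours and 36 minutes layover in Darwin → 19:27 UTC.
Add 13 hours and 15 minutes leg 2 → 08:42 UTC (Sep 2).
Add 7 hours and 50 minutes layover in Cairo → 16:32 UTC.
Add 14 hours 46 minutes leg 3 → 07:18 UTC (Sep 3).
Add 5 hours and 20 minutes layover in Sable Harbour → 12:38 UTC.
Add 8 hours 25 minutes leg 4 → 21:03 UTC.
Dhaka is UTC+6:00, so local arrival = 21:03 + 6:00 = 03:03 on Sep 4.

03:03 on September 4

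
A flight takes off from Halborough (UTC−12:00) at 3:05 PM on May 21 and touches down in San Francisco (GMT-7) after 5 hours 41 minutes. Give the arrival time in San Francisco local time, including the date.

San Francisco is 5:00 ahead of Halborough.
After 5 hours and 41 minutes it is 8:46 PM in Halborough.
Shift by the zone difference: 8:46 PM + 5:00 = 1:46 AM on May 22 in San Francisco.

1:46 AM on May 22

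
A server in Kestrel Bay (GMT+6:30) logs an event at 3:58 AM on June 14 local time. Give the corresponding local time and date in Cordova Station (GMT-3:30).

5:58 PM on June 13

In UTC: 3:58 AM − 6:30 = 9:28 PM on Jun 13.
Cordova Station is UTC−3:30: 9:28 PM − 3:30 = 5:58 PM on Jun 13.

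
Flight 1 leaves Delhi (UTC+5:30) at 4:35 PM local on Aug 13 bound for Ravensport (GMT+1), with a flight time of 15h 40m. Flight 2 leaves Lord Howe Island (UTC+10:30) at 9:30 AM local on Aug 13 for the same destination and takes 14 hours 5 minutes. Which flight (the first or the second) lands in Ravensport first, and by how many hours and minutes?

the second, by 13 hours 40 minutes

Flight 1 in UTC: 4:35 PM − 5:30 = 11:05 AM on Aug 13.
+15 hours 40 minutes → arrive 2:45 AM UTC on Aug 14.
Flight 2 in UTC: 9:30 AM − 10:30 = 11:00 PM on Aug 12.
+14 hours 5 minutes → arrive 1:05 PM UTC on Aug 13.
Flight 2 lands earlier by 13 hours 40 minutes.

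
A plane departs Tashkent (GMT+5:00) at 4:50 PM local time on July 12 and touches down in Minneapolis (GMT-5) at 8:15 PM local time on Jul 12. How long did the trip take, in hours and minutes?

Departure in UTC: 4:50 PM − 5:00 = 11:50 AM on Jul 12.
Arrival in UTC: 8:15 PM + 5:00 = 1:15 AM on Jul 13.
Elapsed = 1:15 AM − 11:50 AM (+1 day) = 13 hours 25 minutes.

13 hours 25 minutes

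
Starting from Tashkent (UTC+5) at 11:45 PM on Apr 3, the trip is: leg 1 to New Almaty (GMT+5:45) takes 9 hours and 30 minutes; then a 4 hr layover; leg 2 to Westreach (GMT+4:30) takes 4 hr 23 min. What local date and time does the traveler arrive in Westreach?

Convert departure to UTC: 11:45 PM − 5:00 = 6:45 PM UTC on Apr 3.
Add 9 hours 30 minutes leg 1 → 4:15 AM UTC (Apr 4).
Add 4 hours layover in New Almaty → 8:15 AM UTC.
Add 4 hours 23 minutes leg 2 → 12:38 PM UTC.
Westreach is UTC+4:30, so local arrival = 12:38 PM + 4:30 = 5:08 PM on Apr 4.

5:08 PM on April 4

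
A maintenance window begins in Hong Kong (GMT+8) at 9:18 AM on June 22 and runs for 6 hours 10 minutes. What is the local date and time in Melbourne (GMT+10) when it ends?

Convert start to UTC: 9:18 AM − 8:00 = 1:18 AM UTC on Jun 22.
Add 6 hours and 10 minutes duration → 7:28 AM UTC.
Melbourne is UTC+10:00, so local end time = 7:28 AM + 10:00 = 5:28 PM on Jun 22.

5:28 PM on Jun 22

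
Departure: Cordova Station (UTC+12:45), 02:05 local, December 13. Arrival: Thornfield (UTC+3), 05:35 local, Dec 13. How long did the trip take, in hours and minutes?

Thornfield is 9:45 behind Cordova Station.
Clock-face elapsed time (ignoring zones) is 3 hours 30 minutes.
Actual elapsed = 3 hours 30 minutes + 9:45 = 13 hours 15 minutes.

13 hours 15 minutes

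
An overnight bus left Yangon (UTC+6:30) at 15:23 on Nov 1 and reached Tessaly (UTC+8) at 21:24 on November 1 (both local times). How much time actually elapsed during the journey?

Departure in UTC: 15:23 − 6:30 = 08:53 on Nov 1.
Arrival in UTC: 21:24 − 8:00 = 13:24 on Nov 1.
Elapsed = 13:24 − 08:53 = 4 hours 31 minutes.

4 hours 31 minutes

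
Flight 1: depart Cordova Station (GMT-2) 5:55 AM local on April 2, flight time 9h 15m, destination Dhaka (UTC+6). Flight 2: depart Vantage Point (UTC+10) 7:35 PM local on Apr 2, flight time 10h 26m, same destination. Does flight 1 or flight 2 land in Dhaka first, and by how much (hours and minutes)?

the first, by 2 hours 51 minutes

Flight 1 in UTC: 5:55 AM + 2:00 = 7:55 AM on Apr 2.
+9 hours 15 minutes → arrive 5:10 PM UTC on Apr 2.
Flight 2 in UTC: 7:35 PM − 10:00 = 9:35 AM on Apr 2.
+10 hours and 26 minutes → arrive 8:01 PM UTC on Apr 2.
Flight 1 lands earlier by 2 hours 51 minutes.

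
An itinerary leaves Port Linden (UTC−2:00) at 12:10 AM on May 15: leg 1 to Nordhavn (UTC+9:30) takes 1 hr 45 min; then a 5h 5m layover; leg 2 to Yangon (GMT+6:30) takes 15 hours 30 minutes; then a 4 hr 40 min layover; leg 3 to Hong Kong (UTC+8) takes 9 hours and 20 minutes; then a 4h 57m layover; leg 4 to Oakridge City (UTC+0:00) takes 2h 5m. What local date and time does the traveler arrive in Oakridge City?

9:32 PM on May 16

Convert departure to UTC: 12:10 AM + 2:00 = 2:10 AM UTC on May 15.
Add 1 hour and 45 minutes leg 1 → 3:55 AM UTC.
Add 5 hours and 5 minutes layover in Nordhavn → 9:00 AM UTC.
Add 15 hours 30 minutes leg 2 → 12:30 AM UTC (May 16).
Add 4 hours 40 minutes layover in Yangon → 5:10 AM UTC.
Add 9 hours 20 minutes leg 3 → 2:30 PM UTC.
Add 4 hours and 57 minutes layover in Hong Kong → 7:27 PM UTC.
Add 2 hours 5 minutes leg 4 → 9:32 PM UTC.
Oakridge City is UTC+0, so local arrival is the same: 9:32 PM on May 16.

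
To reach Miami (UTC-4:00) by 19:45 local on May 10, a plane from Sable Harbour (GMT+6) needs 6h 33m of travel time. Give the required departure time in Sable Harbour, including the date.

23:12 on May 10

Target arrival in UTC: 19:45 + 4:00 = 23:45 on May 10.
Subtract 6 hours 33 minutes → departure 17:12 UTC on May 10.
Sable Harbour is UTC+6:00: 17:12 + 6:00 = 23:12 on May 10.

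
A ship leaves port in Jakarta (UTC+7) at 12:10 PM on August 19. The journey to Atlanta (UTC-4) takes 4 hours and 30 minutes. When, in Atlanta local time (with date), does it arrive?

Atlanta is 11:00 behind Jakarta.
After 4 hours and 30 minutes it is 4:40 PM in Jakarta.
Shift by the zone difference: 4:40 PM − 11:00 = 5:40 AM on Aug 19 in Atlanta.

5:40 AM on August 19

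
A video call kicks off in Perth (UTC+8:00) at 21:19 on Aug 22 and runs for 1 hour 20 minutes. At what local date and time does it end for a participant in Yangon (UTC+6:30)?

21:09 on Aug 22

Yangon is 1:30 behind Perth.
After 1 hour and 20 minutes it is 22:39 in Perth.
Shift by the zone difference: 22:39 − 1:30 = 21:09 on Aug 22 in Yangon.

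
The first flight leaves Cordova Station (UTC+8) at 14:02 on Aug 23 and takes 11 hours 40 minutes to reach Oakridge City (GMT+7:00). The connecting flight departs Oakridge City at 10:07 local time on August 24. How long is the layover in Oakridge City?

9 hours 25 minutes

Convert departure to UTC: 14:02 − 8:00 = 06:02 UTC on Aug 23.
Add 11 hours and 40 minutes flight time → 17:42 UTC.
Oakridge City is UTC+7:00, so local arrival = 17:42 + 7:00 = 00:42 on Aug 24.
Layover = 10:07 − 00:42 = 9 hours 25 minutes.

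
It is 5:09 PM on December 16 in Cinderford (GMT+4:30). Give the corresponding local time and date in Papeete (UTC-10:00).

2:39 AM on December 16

Papeete is 14:30 behind Cinderford.
Shift by the zone difference: 5:09 PM − 14:30 = 2:39 AM on Dec 16 in Papeete.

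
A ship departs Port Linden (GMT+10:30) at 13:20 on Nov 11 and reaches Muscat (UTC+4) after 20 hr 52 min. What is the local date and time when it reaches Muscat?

Convert departure to UTC: 13:20 − 10:30 = 02:50 UTC on Nov 11.
Add 20 hours and 52 minutes travel time → 23:42 UTC.
Muscat is UTC+4:00, so local arrival = 23:42 + 4:00 = 03:42 on Nov 12.

03:42 on November 12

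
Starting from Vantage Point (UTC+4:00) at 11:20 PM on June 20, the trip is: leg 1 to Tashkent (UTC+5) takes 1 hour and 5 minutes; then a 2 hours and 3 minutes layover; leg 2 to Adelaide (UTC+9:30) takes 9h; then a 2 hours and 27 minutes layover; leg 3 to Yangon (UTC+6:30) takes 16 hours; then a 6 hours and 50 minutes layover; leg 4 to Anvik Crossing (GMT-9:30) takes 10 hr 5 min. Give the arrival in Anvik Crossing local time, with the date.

9:20 AM on June 22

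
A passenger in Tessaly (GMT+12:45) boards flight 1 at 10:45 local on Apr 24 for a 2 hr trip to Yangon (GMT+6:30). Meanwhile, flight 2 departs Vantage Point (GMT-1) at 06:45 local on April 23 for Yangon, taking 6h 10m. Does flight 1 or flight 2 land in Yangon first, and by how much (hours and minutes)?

the second, by 10 hours 5 minutes

Flight 1 in UTC: 10:45 − 12:45 = 22:00 on Apr 23.
+2 hours → arrive 00:00 UTC on Apr 24.
Flight 2 in UTC: 06:45 + 1:00 = 07:45 on Apr 23.
+6 hours and 10 minutes → arrive 13:55 UTC on Apr 23.
Flight 2 lands earlier by 10 hours 5 minutes.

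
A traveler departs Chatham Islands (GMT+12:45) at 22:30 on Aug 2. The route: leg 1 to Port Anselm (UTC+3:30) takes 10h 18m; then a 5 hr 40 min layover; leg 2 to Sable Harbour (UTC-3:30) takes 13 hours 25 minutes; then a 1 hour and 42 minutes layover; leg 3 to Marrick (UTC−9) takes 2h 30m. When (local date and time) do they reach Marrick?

Convert departure to UTC: 22:30 − 12:45 = 09:45 UTC on Aug 2.
Add 10 hours 18 minutes leg 1 → 20:03 UTC.
Add 5 hours and 40 minutes layover in Port Anselm → 01:43 UTC (Aug 3).
Add 13 hours 25 minutes leg 2 → 15:08 UTC.
Add 1 hour and 42 minutes layover in Sable Harbour → 16:50 UTC.
Add 2 hours 30 minutes leg 3 → 19:20 UTC.
Marrick is UTC−9:00, so local arrival = 19:20 − 9:00 = 10:20 on Aug 3.

10:20 on August 3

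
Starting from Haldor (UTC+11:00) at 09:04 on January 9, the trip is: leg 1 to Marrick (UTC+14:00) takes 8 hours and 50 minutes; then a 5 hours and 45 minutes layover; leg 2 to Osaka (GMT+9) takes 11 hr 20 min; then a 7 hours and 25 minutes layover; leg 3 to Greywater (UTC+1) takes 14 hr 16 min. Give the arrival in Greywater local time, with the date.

22:40 on January 10

Convert departure to UTC: 09:04 − 11:00 = 22:04 UTC on Jan 8.
Add 8 hours and 50 minutes leg 1 → 06:54 UTC (Jan 9).
Add 5 hours and 45 minutes layover in Marrick → 12:39 UTC.
Add 11 hours and 20 minutes leg 2 → 23:59 UTC.
Add 7 hours and 25 minutes layover in Osaka → 07:24 UTC (Jan 10).
Add 14 hours 16 minutes leg 3 → 21:40 UTC.
Greywater is UTC+1:00, so local arrival = 21:40 + 1:00 = 22:40 on Jan 10.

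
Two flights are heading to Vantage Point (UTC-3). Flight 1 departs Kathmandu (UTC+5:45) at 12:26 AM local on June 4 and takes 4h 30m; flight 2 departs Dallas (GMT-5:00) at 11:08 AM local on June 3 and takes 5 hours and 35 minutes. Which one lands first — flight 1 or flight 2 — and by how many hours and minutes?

the second, by 1 hour 28 minutes

Flight 1 in UTC: 12:26 AM − 5:45 = 6:41 PM on Jun 3.
+4 hours 30 minutes → arrive 11:11 PM UTC on Jun 3.
Flight 2 in UTC: 11:08 AM + 5:00 = 4:08 PM on Jun 3.
+5 hours 35 minutes → arrive 9:43 PM UTC on Jun 3.
Flight 2 lands earlier by 1 hour 28 minutes.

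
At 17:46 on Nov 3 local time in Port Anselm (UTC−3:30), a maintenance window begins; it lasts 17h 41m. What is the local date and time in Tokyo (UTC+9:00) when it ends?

Convert start to UTC: 17:46 + 3:30 = 21:16 UTC on Nov 3.
Add 17 hours and 41 minutes duration → 14:57 UTC (Nov 4).
Tokyo is UTC+9:00, so local end time = 14:57 + 9:00 = 23:57 on Nov 4.

23:57 on November 4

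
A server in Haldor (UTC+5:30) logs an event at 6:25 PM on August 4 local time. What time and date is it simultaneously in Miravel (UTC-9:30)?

3:25 AM on Aug 4

Miravel is 15:00 behind Haldor.
Shift by the zone difference: 6:25 PM − 15:00 = 3:25 AM on Aug 4 in Miravel.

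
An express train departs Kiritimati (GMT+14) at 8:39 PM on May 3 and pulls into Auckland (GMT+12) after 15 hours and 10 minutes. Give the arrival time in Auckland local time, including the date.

9:49 AM on May 4

Convert departure to UTC: 8:39 PM − 14:00 = 6:39 AM UTC on May 3.
Add 15 hours and 10 minutes travel time → 9:49 PM UTC.
Auckland is UTC+12:00, so local arrival = 9:49 PM + 12:00 = 9:49 AM on May 4.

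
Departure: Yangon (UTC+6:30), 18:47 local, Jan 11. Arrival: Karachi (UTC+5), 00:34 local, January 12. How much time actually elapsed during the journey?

7 hours 17 minutes

Departure in UTC: 18:47 − 6:30 = 12:17 on Jan 11.
Arrival in UTC: 00:34 − 5:00 = 19:34 on Jan 11.
Elapsed = 19:34 − 12:17 = 7 hours 17 minutes.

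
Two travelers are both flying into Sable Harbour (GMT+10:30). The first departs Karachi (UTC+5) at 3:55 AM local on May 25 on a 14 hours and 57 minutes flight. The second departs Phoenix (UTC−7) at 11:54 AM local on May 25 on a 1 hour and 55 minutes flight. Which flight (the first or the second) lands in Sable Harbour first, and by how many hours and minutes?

Flight 1 in UTC: 3:55 AM − 5:00 = 10:55 PM on May 24.
+14 hours and 57 minutes → arrive 1:52 PM UTC on May 25.
Flight 2 in UTC: 11:54 AM + 7:00 = 6:54 PM on May 25.
+1 hour and 55 minutes → arrive 8:49 PM UTC on May 25.
Flight 1 lands earlier by 6 hours 57 minutes.

the first, by 6 hours 57 minutes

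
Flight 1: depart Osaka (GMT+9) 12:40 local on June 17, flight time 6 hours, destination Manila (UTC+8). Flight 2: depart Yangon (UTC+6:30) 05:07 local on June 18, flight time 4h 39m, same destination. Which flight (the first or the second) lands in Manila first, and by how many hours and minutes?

Flight 1 in UTC: 12:40 − 9:00 = 03:40 on Jun 17.
+6 hours → arrive 09:40 UTC on Jun 17.
Flight 2 in UTC: 05:07 − 6:30 = 22:37 on Jun 17.
+4 hours 39 minutes → arrive 03:16 UTC on Jun 18.
Flight 1 lands earlier by 17 hours 36 minutes.

the first, by 17 hours 36 minutes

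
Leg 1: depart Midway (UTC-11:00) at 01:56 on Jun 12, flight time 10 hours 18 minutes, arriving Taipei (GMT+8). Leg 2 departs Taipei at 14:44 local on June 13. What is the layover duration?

Convert departure to UTC: 01:56 + 11:00 = 12:56 UTC on Jun 12.
Add 10 hours and 18 minutes flight time → 23:14 UTC.
Taipei is UTC+8:00, so local arrival = 23:14 + 8:00 = 07:14 on Jun 13.
Layover = 14:44 − 07:14 = 7 hours 30 minutes.

7 hours 30 minutes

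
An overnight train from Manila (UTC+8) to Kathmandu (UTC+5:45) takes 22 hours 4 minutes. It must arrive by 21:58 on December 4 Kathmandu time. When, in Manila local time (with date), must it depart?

02:09 on December 4

Target arrival in UTC: 21:58 − 5:45 = 16:13 on Dec 4.
Subtract 22 hours and 4 minutes → departure 18:09 UTC on Dec 3.
Manila is UTC+8:00: 18:09 + 8:00 = 02:09 on Dec 4.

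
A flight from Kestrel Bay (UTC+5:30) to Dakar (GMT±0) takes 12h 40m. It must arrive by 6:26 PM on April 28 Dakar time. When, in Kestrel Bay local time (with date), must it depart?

Target arrival is already UTC: 6:26 PM on Apr 28.
Subtract 12 hours and 40 minutes → departure 5:46 AM UTC on Apr 28.
Kestrel Bay is UTC+5:30: 5:46 AM + 5:30 = 11:16 AM on Apr 28.

11:16 AM on April 28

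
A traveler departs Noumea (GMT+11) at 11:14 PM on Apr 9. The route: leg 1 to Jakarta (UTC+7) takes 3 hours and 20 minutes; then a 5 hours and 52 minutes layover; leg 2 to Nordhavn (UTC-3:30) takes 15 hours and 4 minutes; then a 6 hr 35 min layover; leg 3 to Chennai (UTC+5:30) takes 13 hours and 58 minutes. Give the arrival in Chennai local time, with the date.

2:33 PM on Apr 11

Convert departure to UTC: 11:14 PM − 11:00 = 12:14 PM UTC on Apr 9.
Add 3 hours and 20 minutes leg 1 → 3:34 PM UTC.
Add 5 hours 52 minutes layover in Jakarta → 9:26 PM UTC.
Add 15 hours and 4 minutes leg 2 → 12:30 PM UTC (Apr 10).
Add 6 hours and 35 minutes layover in Nordhavn → 7:05 PM UTC.
Add 13 hours 58 minutes leg 3 → 9:03 AM UTC (Apr 11).
Chennai is UTC+5:30, so local arrival = 9:03 AM + 5:30 = 2:33 PM on Apr 11.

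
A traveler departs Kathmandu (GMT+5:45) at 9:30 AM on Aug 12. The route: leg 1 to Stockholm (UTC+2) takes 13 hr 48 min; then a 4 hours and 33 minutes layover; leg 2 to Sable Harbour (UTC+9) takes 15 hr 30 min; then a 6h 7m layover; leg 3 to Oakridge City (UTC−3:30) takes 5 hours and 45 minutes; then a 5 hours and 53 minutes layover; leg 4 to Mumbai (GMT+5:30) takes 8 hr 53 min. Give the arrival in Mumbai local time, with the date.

9:44 PM on August 14

Convert departure to UTC: 9:30 AM − 5:45 = 3:45 AM UTC on Aug 12.
Add 13 hours and 48 minutes leg 1 → 5:33 PM UTC.
Add 4 hours 33 minutes layover in Stockholm → 10:06 PM UTC.
Add 15 hours 30 minutes leg 2 → 1:36 PM UTC (Aug 13).
Add 6 hours 7 minutes layover in Sable Harbour → 7:43 PM UTC.
Add 5 hours and 45 minutes leg 3 → 1:28 AM UTC (Aug 14).
Add 5 hours 53 minutes layover in Oakridge City → 7:21 AM UTC.
Add 8 hours and 53 minutes leg 4 → 4:14 PM UTC.
Mumbai is UTC+5:30, so local arrival = 4:14 PM + 5:30 = 9:44 PM on Aug 14.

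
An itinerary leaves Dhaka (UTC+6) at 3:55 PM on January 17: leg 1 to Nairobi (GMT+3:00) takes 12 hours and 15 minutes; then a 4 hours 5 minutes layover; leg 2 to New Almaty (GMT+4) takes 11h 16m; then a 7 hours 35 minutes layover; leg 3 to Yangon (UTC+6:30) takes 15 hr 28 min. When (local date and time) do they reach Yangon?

7:04 PM on January 19

Convert departure to UTC: 3:55 PM − 6:00 = 9:55 AM UTC on Jan 17.
Add 12 hours 15 minutes leg 1 → 10:10 PM UTC.
Add 4 hours 5 minutes layover in Nairobi → 2:15 AM UTC (Jan 18).
Add 11 hours 16 minutes leg 2 → 1:31 PM UTC.
Add 7 hours 35 minutes layover in New Almaty → 9:06 PM UTC.
Add 15 hours and 28 minutes leg 3 → 12:34 PM UTC (Jan 19).
Yangon is UTC+6:30, so local arrival = 12:34 PM + 6:30 = 7:04 PM on Jan 19.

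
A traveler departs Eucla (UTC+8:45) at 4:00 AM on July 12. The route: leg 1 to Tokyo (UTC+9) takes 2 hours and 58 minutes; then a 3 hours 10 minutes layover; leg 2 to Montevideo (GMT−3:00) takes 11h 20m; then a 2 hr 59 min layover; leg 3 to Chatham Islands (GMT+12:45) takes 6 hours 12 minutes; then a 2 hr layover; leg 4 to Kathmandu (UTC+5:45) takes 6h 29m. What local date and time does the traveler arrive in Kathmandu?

Convert departure to UTC: 4:00 AM − 8:45 = 7:15 PM UTC on Jul 11.
Add 2 hours 58 minutes leg 1 → 10:13 PM UTC.
Add 3 hours 10 minutes layover in Tokyo → 1:23 AM UTC (Jul 12).
Add 11 hours and 20 minutes leg 2 → 12:43 PM UTC.
Add 2 hours 59 minutes layover in Montevideo → 3:42 PM UTC.
Add 6 hours 12 minutes leg 3 → 9:54 PM UTC.
Add 2 hours layover in Chatham Islands → 11:54 PM UTC.
Add 6 hours 29 minutes leg 4 → 6:23 AM UTC (Jul 13).
Kathmandu is UTC+5:45, so local arrival = 6:23 AM + 5:45 = 12:08 PM on Jul 13.

12:08 PM on July 13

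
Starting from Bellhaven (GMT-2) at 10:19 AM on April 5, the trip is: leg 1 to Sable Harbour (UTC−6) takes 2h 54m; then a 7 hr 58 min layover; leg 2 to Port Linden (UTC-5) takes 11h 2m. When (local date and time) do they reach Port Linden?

5:13 AM on April 6

Convert departure to UTC: 10:19 AM + 2:00 = 12:19 PM UTC on Apr 5.
Add 2 hours 54 minutes leg 1 → 3:13 PM UTC.
Add 7 hours and 58 minutes layover in Sable Harbour → 11:11 PM UTC.
Add 11 hours and 2 minutes leg 2 → 10:13 AM UTC (Apr 6).
Port Linden is UTC−5:00, so local arrival = 10:13 AM − 5:00 = 5:13 AM on Apr 6.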